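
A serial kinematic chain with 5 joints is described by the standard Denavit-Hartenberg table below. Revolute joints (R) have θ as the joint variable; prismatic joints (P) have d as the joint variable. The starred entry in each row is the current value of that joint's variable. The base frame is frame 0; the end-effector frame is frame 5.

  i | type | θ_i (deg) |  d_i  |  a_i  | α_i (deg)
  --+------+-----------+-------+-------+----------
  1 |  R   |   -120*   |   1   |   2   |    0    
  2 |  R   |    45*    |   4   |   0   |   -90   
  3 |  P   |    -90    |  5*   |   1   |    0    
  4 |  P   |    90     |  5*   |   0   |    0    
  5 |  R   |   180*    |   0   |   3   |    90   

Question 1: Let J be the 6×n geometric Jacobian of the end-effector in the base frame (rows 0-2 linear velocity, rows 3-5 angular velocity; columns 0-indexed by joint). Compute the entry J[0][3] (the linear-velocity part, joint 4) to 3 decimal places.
0.966

prismatic axis z_3 = (0.9659,0.2588,0.0000)
J_v[:, 3] = z_3; J_ω[:, 3] = (0,0,0)
entry J[0][3] = 0.9659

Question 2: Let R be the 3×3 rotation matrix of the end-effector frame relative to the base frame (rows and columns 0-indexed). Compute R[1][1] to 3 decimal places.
0.259

End-effector y-axis (col 1 of R) = (0.9659,0.2588,0.0000)
R[1][1] = 0.2588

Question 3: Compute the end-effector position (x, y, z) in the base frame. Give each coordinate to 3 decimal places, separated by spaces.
7.883 3.754 6.000

after link 1: o_1 = (-1.0000, -1.7321, 1.0000)
after link 2: o_2 = (-1.0000, -1.7321, 5.0000)
after link 3: o_3 = (3.8296, -0.4380, 6.0000)
after link 4: o_4 = (8.6593, 0.8561, 6.0000)
after link 5: o_5 = (7.8828, 3.7539, 6.0000)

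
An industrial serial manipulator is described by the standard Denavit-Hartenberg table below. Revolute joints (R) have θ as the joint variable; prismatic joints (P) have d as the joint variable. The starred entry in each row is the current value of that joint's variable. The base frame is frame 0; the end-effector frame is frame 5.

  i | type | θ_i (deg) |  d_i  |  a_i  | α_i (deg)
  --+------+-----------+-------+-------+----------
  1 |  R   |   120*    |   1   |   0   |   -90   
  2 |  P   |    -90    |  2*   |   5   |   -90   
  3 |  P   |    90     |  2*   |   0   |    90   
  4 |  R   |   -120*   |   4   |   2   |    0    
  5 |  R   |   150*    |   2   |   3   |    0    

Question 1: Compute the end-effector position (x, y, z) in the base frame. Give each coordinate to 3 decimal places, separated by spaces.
-1.232 1.330 12.000

after link 1: o_1 = (0.0000, 0.0000, 1.0000)
after link 2: o_2 = (-1.7321, -1.0000, 6.0000)
after link 3: o_3 = (-2.7321, 0.7321, 6.0000)
after link 4: o_4 = (-2.7321, -1.2679, 10.0000)
after link 5: o_5 = (-1.2321, 1.3301, 12.0000)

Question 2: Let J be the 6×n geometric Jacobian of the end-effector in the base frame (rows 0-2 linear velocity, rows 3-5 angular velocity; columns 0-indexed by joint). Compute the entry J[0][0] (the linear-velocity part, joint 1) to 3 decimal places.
-1.330

axis z_0 = ẑ; lever o_n−o_0 = (-1.2321,1.3301,12.0000)
cross product → J_v[:, 0] = (-1.3301,-1.2321,0.0000)
J_ω[:, 0] = z_0
entry J[0][0] = -1.3301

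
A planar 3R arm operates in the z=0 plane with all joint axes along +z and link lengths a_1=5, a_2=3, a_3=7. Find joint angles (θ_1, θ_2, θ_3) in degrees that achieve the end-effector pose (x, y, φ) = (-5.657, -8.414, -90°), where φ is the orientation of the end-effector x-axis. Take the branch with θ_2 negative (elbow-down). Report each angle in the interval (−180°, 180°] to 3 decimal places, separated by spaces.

wrist centre = target − a_3·(cos φ, sin φ) = (-5.6570, -1.4140)
cos θ_2 = (34.0010−5²−3²)/(2·5·3) = 0.0000; θ_2 = -89.9980° (elbow-down)
β = atan2(-1.4140,-5.6570) = -165.9661°; ψ = atan2(-3.0000,5.0001) = -30.9632°
θ_1 = β − ψ = -135.0029°
θ_3 = φ − θ_1 − θ_2 = 135.0009° (wrapped to (-180°,180°])

-135.003 -89.998 135.001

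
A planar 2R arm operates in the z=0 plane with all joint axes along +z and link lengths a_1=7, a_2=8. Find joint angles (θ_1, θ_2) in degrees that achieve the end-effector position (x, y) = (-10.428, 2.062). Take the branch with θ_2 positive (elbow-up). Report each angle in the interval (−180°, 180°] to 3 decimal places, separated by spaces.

119.999 90.003

cos θ_2 = (112.9950−7²−8²)/(2·7·8) = -0.0000; θ_2 = 90.0025° (elbow-up)
β = atan2(2.0620,-10.4280) = 168.8148°; ψ = atan2(8.0000,6.9996) = 48.8155°
θ_1 = β − ψ = 119.9993°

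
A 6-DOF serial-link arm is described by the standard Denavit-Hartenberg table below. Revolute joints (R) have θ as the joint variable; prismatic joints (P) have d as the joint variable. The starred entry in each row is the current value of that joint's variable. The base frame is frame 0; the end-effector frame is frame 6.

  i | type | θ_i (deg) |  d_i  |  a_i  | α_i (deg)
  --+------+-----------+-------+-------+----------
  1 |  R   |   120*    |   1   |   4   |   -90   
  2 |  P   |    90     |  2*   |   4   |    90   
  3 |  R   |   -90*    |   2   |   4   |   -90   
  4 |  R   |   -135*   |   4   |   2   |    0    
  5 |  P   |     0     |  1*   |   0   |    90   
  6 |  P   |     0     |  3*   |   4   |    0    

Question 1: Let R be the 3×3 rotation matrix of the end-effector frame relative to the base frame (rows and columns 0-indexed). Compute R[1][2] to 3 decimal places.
End-effector z-axis (col 2 of R) = (-0.2588,-0.9659,-0.0000)
R[1][2] = -0.9659

-0.966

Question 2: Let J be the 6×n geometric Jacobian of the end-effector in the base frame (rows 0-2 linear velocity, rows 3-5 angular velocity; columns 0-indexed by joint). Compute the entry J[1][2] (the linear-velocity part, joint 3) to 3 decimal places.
-2.500

axis z_2 = (-0.5000,0.8660,0.0000); lever o_n−o_2 = (-4.1079,2.3872,-5.0000)
cross product → J_v[:, 2] = (-4.3301,-2.5000,2.3640)
J_ω[:, 2] = z_2
entry J[1][2] = -2.5000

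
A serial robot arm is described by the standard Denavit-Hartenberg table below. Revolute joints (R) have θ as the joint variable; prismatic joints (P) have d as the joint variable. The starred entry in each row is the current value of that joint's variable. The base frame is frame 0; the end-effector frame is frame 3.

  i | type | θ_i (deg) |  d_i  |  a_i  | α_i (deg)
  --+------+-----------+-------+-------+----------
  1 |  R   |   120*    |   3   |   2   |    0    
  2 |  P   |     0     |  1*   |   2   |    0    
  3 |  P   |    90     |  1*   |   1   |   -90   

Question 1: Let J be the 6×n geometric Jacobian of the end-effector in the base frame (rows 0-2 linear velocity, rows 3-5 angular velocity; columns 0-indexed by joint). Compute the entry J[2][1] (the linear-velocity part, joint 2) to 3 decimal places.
1.000

prismatic axis z_1 = (0.0000,0.0000,1.0000)
J_v[:, 1] = z_1; J_ω[:, 1] = (0,0,0)
entry J[2][1] = 1.0000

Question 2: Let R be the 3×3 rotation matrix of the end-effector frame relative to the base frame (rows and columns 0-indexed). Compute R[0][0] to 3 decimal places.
End-effector x-axis (col 0 of R) = (-0.8660,-0.5000,0.0000)
R[0][0] = -0.8660

-0.866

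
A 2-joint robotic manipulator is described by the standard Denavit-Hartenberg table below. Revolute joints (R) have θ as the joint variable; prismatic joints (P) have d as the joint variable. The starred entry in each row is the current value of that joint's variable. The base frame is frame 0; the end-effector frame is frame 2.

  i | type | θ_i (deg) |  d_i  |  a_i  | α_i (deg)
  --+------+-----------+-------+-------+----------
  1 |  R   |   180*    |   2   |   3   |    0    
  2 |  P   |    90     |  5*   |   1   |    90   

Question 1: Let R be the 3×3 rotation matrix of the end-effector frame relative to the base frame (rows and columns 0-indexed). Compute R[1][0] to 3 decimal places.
End-effector x-axis (col 0 of R) = (-0.0000,-1.0000,0.0000)
R[1][0] = -1.0000

-1.000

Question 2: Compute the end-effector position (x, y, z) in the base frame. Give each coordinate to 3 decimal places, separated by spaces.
after link 1: o_1 = (-3.0000, 0.0000, 2.0000)
after link 2: o_2 = (-3.0000, -1.0000, 7.0000)

-3.000 -1.000 7.000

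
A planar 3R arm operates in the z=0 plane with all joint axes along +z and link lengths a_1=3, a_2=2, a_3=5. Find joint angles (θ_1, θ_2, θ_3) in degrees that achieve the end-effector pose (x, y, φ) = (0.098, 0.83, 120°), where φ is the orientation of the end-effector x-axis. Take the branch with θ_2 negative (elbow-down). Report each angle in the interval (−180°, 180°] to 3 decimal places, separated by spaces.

wrist centre = target − a_3·(cos φ, sin φ) = (2.5980, -3.5001)
cos θ_2 = (19.0005−3²−2²)/(2·3·2) = 0.5000; θ_2 = -59.9973° (elbow-down)
β = atan2(-3.5001,2.5980) = -53.4150°; ψ = atan2(-1.7320,4.0001) = -23.4122°
θ_1 = β − ψ = -30.0028°
θ_3 = φ − θ_1 − θ_2 = -149.9999° (wrapped to (-180°,180°])

-30.003 -59.997 -150.000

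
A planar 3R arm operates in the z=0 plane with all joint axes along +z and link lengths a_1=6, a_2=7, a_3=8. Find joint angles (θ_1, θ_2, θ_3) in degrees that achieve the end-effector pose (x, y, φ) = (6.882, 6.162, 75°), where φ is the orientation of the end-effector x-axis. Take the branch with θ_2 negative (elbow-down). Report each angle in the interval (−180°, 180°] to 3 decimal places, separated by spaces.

60.000 -135.002 150.002

wrist centre = target − a_3·(cos φ, sin φ) = (4.8114, -1.5654)
cos θ_2 = (25.6005−6²−7²)/(2·6·7) = -0.7071; θ_2 = -135.0024° (elbow-down)
β = atan2(-1.5654,4.8114) = -18.0223°; ψ = atan2(-4.9495,1.0500) = -78.0223°
θ_1 = β − ψ = 60.0000°
θ_3 = φ − θ_1 − θ_2 = 150.0024° (wrapped to (-180°,180°])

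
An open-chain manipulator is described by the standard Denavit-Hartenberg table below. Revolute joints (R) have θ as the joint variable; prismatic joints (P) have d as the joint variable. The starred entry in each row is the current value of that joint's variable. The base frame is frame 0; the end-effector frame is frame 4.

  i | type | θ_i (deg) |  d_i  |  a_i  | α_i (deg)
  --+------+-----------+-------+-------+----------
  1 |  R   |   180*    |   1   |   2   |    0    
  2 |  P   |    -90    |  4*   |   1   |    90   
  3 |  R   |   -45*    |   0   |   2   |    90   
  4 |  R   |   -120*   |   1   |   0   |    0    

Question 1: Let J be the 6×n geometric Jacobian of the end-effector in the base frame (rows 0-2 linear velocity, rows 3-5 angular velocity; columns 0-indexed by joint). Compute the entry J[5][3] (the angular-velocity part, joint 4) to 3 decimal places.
-0.707

axis z_3 = (0.0000,-0.7071,-0.7071); lever o_n−o_3 = (0.0000,-0.7071,-0.7071)
cross product → J_v[:, 3] = (-0.0000,0.0000,-0.0000)
J_ω[:, 3] = z_3
entry J[5][3] = -0.7071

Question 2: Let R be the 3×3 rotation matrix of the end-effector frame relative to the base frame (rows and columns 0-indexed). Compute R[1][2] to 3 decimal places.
End-effector z-axis (col 2 of R) = (0.0000,-0.7071,-0.7071)
R[1][2] = -0.7071

-0.707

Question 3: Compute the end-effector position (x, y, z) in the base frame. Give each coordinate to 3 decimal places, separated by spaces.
-2.000 1.707 2.879

after link 1: o_1 = (-2.0000, 0.0000, 1.0000)
after link 2: o_2 = (-2.0000, 1.0000, 5.0000)
after link 3: o_3 = (-2.0000, 2.4142, 3.5858)
after link 4: o_4 = (-2.0000, 1.7071, 2.8787)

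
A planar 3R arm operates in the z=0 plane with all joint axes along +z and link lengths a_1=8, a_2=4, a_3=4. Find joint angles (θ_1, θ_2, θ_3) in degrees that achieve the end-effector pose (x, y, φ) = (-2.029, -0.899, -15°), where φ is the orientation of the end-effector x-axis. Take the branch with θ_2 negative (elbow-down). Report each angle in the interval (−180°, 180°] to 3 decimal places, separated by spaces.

wrist centre = target − a_3·(cos φ, sin φ) = (-5.8927, 0.1363)
cos θ_2 = (34.7425−8²−4²)/(2·8·4) = -0.7071; θ_2 = -135.0033° (elbow-down)
β = atan2(0.1363,-5.8927) = 178.6752°; ψ = atan2(-2.8283,5.1714) = -28.6744°
θ_1 = β − ψ = 207.3496°
θ_3 = φ − θ_1 − θ_2 = -87.3463° (wrapped to (-180°,180°])

-152.650 -135.003 -87.346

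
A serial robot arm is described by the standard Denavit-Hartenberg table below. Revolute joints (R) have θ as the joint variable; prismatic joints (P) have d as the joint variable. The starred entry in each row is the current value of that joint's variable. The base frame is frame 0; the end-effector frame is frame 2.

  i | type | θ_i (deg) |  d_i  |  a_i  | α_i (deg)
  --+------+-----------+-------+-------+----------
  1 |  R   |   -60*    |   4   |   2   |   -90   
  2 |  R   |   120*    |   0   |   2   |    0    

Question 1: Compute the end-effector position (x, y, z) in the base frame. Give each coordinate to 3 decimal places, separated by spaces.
0.500 -0.866 2.268

after link 1: o_1 = (1.0000, -1.7321, 4.0000)
after link 2: o_2 = (0.5000, -0.8660, 2.2679)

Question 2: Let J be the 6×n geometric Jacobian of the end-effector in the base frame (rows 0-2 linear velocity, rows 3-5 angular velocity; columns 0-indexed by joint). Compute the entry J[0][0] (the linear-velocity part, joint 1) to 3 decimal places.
0.866

axis z_0 = ẑ; lever o_n−o_0 = (0.5000,-0.8660,2.2679)
cross product → J_v[:, 0] = (0.8660,0.5000,-0.0000)
J_ω[:, 0] = z_0
entry J[0][0] = 0.8660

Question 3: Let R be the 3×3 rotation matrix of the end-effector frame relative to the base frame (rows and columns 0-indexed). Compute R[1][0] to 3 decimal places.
0.433

End-effector x-axis (col 0 of R) = (-0.2500,0.4330,-0.8660)
R[1][0] = 0.4330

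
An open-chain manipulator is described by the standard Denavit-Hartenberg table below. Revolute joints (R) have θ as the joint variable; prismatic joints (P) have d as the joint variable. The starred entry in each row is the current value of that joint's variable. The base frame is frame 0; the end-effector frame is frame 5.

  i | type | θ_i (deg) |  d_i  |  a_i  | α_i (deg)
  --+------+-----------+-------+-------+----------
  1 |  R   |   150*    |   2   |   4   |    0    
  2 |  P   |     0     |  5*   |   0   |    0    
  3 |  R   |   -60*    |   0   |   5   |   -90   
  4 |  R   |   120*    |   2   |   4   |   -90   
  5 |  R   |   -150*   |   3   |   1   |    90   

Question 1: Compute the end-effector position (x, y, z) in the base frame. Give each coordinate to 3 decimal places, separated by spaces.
-5.964 2.835 5.786

after link 1: o_1 = (-3.4641, 2.0000, 2.0000)
after link 2: o_2 = (-3.4641, 2.0000, 7.0000)
after link 3: o_3 = (-3.4641, 7.0000, 7.0000)
after link 4: o_4 = (-5.4641, 5.0000, 3.5359)
after link 5: o_5 = (-5.9641, 2.8349, 5.7859)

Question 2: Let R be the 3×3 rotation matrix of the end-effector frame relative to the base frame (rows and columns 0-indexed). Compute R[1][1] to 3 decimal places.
End-effector y-axis (col 1 of R) = (0.0000,-0.8660,0.5000)
R[1][1] = -0.8660

-0.866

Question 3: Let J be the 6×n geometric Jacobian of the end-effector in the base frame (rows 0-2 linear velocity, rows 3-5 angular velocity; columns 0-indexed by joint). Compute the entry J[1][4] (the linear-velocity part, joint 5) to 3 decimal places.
axis z_4 = (0.0000,-0.8660,0.5000); lever o_n−o_4 = (-0.5000,-2.1651,2.2500)
cross product → J_v[:, 4] = (-0.8660,-0.2500,-0.4330)
J_ω[:, 4] = z_4
entry J[1][4] = -0.2500

-0.250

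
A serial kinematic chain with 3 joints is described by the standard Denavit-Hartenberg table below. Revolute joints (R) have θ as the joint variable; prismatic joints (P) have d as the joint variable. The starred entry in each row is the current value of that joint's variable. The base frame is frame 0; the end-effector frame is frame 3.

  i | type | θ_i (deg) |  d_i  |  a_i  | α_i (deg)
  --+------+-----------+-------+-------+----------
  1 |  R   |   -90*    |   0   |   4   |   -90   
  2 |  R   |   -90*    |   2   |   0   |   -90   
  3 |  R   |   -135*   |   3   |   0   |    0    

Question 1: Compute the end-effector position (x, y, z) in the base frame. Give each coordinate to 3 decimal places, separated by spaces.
2.000 -7.000 -0.000

after link 1: o_1 = (0.0000, -4.0000, 0.0000)
after link 2: o_2 = (2.0000, -4.0000, 0.0000)
after link 3: o_3 = (2.0000, -7.0000, -0.0000)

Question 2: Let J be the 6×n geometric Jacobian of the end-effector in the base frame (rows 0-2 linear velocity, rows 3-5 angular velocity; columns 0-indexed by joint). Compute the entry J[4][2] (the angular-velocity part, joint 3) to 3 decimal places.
-1.000

axis z_2 = (0.0000,-1.0000,-0.0000); lever o_n−o_2 = (0.0000,-3.0000,-0.0000)
cross product → J_v[:, 2] = (0.0000,-0.0000,0.0000)
J_ω[:, 2] = z_2
entry J[4][2] = -1.0000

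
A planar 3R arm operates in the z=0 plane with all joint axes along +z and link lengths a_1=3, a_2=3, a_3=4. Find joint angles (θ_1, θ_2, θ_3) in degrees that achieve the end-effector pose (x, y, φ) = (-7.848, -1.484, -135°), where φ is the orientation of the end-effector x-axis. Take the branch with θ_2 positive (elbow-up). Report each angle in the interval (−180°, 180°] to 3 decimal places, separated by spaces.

135.013 59.987 30.001

wrist centre = target − a_3·(cos φ, sin φ) = (-5.0196, 1.3444)
cos θ_2 = (27.0036−3²−3²)/(2·3·3) = 0.5002; θ_2 = 59.9868° (elbow-up)
β = atan2(1.3444,-5.0196) = 165.0060°; ψ = atan2(2.5977,4.5006) = 29.9934°
θ_1 = β − ψ = 135.0126°
θ_3 = φ − θ_1 − θ_2 = 30.0006° (wrapped to (-180°,180°])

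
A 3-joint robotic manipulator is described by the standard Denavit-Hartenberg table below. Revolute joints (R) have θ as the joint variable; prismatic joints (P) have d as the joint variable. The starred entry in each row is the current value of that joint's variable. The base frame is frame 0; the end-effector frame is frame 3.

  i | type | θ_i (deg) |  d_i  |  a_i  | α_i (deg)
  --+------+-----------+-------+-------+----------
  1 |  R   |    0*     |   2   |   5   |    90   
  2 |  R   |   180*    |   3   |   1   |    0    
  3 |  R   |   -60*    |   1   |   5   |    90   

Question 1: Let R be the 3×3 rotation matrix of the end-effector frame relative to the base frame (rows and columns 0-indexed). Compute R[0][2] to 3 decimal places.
0.866

End-effector z-axis (col 2 of R) = (0.8660,-0.0000,0.5000)
R[0][2] = 0.8660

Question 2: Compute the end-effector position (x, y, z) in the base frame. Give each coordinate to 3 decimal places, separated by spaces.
after link 1: o_1 = (5.0000, 0.0000, 2.0000)
after link 2: o_2 = (4.0000, -3.0000, 2.0000)
after link 3: o_3 = (1.5000, -4.0000, 6.3301)

1.500 -4.000 6.330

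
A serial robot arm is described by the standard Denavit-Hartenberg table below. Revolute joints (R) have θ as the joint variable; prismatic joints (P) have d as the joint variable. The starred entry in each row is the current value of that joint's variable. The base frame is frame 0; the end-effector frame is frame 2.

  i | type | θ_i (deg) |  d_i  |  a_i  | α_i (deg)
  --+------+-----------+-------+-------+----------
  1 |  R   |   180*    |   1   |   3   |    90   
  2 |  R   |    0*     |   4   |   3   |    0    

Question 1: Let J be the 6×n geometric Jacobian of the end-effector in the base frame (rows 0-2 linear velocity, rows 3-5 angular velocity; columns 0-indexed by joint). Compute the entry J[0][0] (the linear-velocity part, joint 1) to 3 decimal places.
-4.000

axis z_0 = ẑ; lever o_n−o_0 = (-6.0000,4.0000,1.0000)
cross product → J_v[:, 0] = (-4.0000,-6.0000,0.0000)
J_ω[:, 0] = z_0
entry J[0][0] = -4.0000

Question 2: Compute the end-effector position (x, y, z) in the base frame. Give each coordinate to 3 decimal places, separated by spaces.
after link 1: o_1 = (-3.0000, 0.0000, 1.0000)
after link 2: o_2 = (-6.0000, 4.0000, 1.0000)

-6.000 4.000 1.000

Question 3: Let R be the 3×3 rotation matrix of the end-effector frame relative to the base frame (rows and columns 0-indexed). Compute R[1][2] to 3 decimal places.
End-effector z-axis (col 2 of R) = (0.0000,1.0000,0.0000)
R[1][2] = 1.0000

1.000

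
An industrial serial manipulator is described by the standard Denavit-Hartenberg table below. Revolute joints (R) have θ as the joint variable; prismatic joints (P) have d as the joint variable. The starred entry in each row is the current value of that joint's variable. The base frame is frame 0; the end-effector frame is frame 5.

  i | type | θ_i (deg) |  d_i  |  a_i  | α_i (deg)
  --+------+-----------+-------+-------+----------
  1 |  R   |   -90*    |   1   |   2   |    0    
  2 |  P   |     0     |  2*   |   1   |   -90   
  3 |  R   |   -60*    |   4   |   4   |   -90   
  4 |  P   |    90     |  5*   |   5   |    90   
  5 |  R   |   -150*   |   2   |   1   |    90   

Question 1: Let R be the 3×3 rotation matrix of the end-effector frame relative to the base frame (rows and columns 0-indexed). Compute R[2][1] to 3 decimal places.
End-effector y-axis (col 1 of R) = (0.0000,-0.5000,0.8660)
R[2][1] = 0.8660

0.866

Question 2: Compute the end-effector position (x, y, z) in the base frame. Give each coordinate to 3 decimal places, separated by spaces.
after link 1: o_1 = (0.0000, -2.0000, 1.0000)
after link 2: o_2 = (0.0000, -3.0000, 3.0000)
after link 3: o_3 = (4.0000, -5.0000, 6.4641)
after link 4: o_4 = (-1.0000, -9.3301, 3.9641)
after link 5: o_5 = (-0.1340, -9.8971, 5.9462)

-0.134 -9.897 5.946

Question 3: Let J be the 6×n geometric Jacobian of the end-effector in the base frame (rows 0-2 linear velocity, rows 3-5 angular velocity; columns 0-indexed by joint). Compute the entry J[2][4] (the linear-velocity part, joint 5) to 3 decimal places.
axis z_4 = (0.0000,-0.5000,0.8660); lever o_n−o_4 = (0.8660,-0.5670,1.9821)
cross product → J_v[:, 4] = (-0.5000,0.7500,0.4330)
J_ω[:, 4] = z_4
entry J[2][4] = 0.4330

0.433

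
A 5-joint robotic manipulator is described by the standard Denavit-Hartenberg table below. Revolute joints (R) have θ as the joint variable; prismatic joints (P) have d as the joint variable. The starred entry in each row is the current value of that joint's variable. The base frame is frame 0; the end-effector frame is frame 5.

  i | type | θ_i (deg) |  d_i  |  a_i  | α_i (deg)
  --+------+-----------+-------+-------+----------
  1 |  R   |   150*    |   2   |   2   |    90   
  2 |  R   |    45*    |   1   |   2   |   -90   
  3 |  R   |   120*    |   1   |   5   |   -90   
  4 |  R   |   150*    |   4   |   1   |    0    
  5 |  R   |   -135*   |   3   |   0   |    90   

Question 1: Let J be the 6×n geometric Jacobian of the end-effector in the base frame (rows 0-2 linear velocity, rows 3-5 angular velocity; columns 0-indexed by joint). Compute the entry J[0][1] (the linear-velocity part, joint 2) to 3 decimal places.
axis z_1 = (0.5000,0.8660,0.0000); lever o_n−o_1 = (4.5195,-1.5471,-3.9804)
cross product → J_v[:, 1] = (-3.4471,1.9902,-4.6875)
J_ω[:, 1] = z_1
entry J[0][1] = -3.4471

-3.447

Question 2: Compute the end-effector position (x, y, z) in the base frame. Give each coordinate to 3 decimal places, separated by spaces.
after link 1: o_1 = (-1.7321, 1.0000, 2.0000)
after link 2: o_2 = (-2.4568, 2.5731, 3.4142)
after link 3: o_3 = (-2.4786, -2.4143, 2.3536)
after link 4: o_4 = (0.4464, -0.9276, -0.1433)
after link 5: o_5 = (2.7874, -0.5471, -1.9804)

2.787 -0.547 -1.980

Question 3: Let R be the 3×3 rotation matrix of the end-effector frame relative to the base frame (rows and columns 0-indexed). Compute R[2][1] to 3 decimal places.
End-effector y-axis (col 1 of R) = (0.7803,0.1268,-0.6124)
R[2][1] = -0.6124

-0.612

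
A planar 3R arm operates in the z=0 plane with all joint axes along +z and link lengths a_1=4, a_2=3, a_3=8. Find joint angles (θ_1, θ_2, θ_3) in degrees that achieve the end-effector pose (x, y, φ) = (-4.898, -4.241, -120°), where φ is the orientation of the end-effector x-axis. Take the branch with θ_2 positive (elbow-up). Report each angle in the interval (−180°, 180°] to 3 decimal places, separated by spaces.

60.007 135.007 44.987

wrist centre = target − a_3·(cos φ, sin φ) = (-0.8980, 2.6872)
cos θ_2 = (8.0275−4²−3²)/(2·4·3) = -0.7072; θ_2 = 135.0067° (elbow-up)
β = atan2(2.6872,-0.8980) = 108.4784°; ψ = atan2(2.1211,1.8784) = 48.4717°
θ_1 = β − ψ = 60.0067°
θ_3 = φ − θ_1 − θ_2 = 44.9867° (wrapped to (-180°,180°])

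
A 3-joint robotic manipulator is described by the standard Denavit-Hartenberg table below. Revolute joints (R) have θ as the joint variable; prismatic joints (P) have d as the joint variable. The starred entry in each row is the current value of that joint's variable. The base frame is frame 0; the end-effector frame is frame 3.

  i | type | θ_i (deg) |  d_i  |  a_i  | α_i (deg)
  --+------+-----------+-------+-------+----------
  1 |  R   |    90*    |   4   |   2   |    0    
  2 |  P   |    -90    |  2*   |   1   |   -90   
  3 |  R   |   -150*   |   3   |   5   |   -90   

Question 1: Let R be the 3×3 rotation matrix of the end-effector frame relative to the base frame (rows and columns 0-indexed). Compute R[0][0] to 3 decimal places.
-0.866

End-effector x-axis (col 0 of R) = (-0.8660,-0.0000,0.5000)
R[0][0] = -0.8660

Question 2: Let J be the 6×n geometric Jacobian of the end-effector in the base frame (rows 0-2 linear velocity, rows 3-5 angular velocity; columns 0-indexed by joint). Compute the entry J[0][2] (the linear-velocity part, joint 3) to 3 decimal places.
2.500

axis z_2 = (0.0000,1.0000,0.0000); lever o_n−o_2 = (-4.3301,3.0000,2.5000)
cross product → J_v[:, 2] = (2.5000,-0.0000,4.3301)
J_ω[:, 2] = z_2
entry J[0][2] = 2.5000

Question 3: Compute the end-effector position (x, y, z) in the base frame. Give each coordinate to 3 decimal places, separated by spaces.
-3.330 5.000 8.500

after link 1: o_1 = (0.0000, 2.0000, 4.0000)
after link 2: o_2 = (1.0000, 2.0000, 6.0000)
after link 3: o_3 = (-3.3301, 5.0000, 8.5000)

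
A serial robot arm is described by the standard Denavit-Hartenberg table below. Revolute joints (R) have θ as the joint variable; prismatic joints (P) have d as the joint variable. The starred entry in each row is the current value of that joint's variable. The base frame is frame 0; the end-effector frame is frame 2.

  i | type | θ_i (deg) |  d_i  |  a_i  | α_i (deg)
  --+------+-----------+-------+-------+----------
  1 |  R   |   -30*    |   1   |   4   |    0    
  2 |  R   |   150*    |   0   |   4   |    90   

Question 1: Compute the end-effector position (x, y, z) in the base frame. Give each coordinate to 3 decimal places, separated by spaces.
1.464 1.464 1.000

after link 1: o_1 = (3.4641, -2.0000, 1.0000)
after link 2: o_2 = (1.4641, 1.4641, 1.0000)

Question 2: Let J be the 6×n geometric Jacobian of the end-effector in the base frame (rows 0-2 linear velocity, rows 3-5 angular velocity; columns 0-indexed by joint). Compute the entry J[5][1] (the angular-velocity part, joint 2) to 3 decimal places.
axis z_1 = (0.0000,0.0000,1.0000); lever o_n−o_1 = (-2.0000,3.4641,0.0000)
cross product → J_v[:, 1] = (-3.4641,-2.0000,0.0000)
J_ω[:, 1] = z_1
entry J[5][1] = 1.0000

1.000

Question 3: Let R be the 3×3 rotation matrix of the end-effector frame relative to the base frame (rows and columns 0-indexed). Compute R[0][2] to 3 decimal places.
0.866

End-effector z-axis (col 2 of R) = (0.8660,0.5000,0.0000)
R[0][2] = 0.8660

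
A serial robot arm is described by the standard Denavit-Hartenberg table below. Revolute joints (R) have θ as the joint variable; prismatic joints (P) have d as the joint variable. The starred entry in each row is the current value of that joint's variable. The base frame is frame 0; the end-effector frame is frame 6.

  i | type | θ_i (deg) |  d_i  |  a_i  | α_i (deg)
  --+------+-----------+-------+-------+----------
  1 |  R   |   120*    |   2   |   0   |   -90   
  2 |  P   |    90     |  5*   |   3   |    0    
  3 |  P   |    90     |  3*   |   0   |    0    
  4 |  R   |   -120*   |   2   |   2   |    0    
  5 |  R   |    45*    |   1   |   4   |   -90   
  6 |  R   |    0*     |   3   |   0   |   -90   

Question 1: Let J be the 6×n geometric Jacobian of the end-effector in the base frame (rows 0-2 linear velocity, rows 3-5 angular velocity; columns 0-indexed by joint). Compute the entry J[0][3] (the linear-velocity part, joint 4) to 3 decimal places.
2.410

axis z_3 = (-0.8660,-0.5000,0.0000); lever o_n−o_3 = (-1.1315,-4.0401,-4.8193)
cross product → J_v[:, 3] = (2.4096,-4.1736,2.9331)
J_ω[:, 3] = z_3
entry J[0][3] = 2.4096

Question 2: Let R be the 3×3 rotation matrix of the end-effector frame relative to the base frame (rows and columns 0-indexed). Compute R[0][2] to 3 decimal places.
0.866

End-effector z-axis (col 2 of R) = (0.8660,0.5000,-0.0000)
R[0][2] = 0.8660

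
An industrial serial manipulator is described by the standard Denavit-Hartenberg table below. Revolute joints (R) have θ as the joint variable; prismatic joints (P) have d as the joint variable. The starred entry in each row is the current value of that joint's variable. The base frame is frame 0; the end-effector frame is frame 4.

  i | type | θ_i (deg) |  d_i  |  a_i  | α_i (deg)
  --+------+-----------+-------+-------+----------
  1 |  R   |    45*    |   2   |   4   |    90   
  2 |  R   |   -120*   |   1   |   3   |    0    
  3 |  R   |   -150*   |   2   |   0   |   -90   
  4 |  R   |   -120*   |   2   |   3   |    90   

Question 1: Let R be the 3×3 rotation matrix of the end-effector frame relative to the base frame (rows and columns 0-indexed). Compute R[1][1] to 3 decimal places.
End-effector y-axis (col 1 of R) = (-0.7071,-0.7071,-0.0000)
R[1][1] = -0.7071

-0.707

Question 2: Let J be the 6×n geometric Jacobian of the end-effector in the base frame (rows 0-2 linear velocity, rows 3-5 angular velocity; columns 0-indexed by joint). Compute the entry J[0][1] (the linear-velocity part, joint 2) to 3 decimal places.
2.898

axis z_1 = (0.7071,-0.7071,0.0000); lever o_n−o_1 = (1.4836,-6.4333,-4.0981)
cross product → J_v[:, 1] = (2.8978,2.8978,-3.5000)
J_ω[:, 1] = z_1
entry J[0][1] = 2.8978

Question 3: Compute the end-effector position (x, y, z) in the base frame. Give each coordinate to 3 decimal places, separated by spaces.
after link 1: o_1 = (2.8284, 2.8284, 2.0000)
after link 2: o_2 = (2.4749, 1.0607, -0.5981)
after link 3: o_3 = (3.8891, -0.3536, -0.5981)
after link 4: o_4 = (4.3120, -3.6049, -2.0981)

4.312 -3.605 -2.098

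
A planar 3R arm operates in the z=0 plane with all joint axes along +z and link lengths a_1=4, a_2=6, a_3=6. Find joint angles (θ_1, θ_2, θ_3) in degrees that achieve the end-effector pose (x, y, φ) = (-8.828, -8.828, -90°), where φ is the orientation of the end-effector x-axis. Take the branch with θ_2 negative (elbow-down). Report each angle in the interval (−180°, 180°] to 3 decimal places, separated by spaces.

wrist centre = target − a_3·(cos φ, sin φ) = (-8.8280, -2.8280)
cos θ_2 = (85.9312−4²−6²)/(2·4·6) = 0.7069; θ_2 = -45.0168° (elbow-down)
β = atan2(-2.8280,-8.8280) = -162.2374°; ψ = atan2(-4.2439,8.2414) = -27.2461°
θ_1 = β − ψ = -134.9913°
θ_3 = φ − θ_1 − θ_2 = 90.0082° (wrapped to (-180°,180°])

-134.991 -45.017 90.008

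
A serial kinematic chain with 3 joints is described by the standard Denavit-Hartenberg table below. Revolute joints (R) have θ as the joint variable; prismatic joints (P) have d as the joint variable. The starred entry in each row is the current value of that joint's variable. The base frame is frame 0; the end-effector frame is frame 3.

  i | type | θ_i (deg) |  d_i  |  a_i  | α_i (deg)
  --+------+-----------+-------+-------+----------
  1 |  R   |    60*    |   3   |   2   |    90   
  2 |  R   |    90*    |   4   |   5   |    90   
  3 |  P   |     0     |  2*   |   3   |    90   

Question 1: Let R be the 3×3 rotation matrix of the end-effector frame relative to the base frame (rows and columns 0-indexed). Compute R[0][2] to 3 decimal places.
End-effector z-axis (col 2 of R) = (-0.8660,0.5000,-0.0000)
R[0][2] = -0.8660

-0.866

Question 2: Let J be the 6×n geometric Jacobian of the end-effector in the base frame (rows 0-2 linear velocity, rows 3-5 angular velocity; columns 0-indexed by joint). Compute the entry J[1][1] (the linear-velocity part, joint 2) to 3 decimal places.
axis z_1 = (0.8660,-0.5000,0.0000); lever o_n−o_1 = (4.4641,-0.2679,8.0000)
cross product → J_v[:, 1] = (-4.0000,-6.9282,2.0000)
J_ω[:, 1] = z_1
entry J[1][1] = -6.9282

-6.928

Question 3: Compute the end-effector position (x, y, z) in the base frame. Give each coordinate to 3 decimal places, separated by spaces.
5.464 1.464 11.000

after link 1: o_1 = (1.0000, 1.7321, 3.0000)
after link 2: o_2 = (4.4641, -0.2679, 8.0000)
after link 3: o_3 = (5.4641, 1.4641, 11.0000)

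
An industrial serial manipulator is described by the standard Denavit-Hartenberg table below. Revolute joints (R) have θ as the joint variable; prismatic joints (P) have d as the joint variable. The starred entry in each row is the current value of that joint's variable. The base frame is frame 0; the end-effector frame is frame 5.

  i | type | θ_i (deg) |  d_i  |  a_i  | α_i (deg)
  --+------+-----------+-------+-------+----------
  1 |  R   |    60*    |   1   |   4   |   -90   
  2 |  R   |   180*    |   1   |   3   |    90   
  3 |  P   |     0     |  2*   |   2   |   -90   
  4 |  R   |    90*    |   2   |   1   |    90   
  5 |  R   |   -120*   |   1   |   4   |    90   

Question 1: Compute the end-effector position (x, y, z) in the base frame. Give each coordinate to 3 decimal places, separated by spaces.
after link 1: o_1 = (2.0000, 3.4641, 1.0000)
after link 2: o_2 = (-0.3660, 1.3660, 1.0000)
after link 3: o_3 = (-1.3660, -0.3660, -1.0000)
after link 4: o_4 = (-3.0981, 0.6340, -0.0000)
after link 5: o_5 = (-0.5981, -1.9641, -2.0000)

-0.598 -1.964 -2.000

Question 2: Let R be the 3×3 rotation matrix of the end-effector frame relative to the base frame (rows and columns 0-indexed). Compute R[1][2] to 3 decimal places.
0.250

End-effector z-axis (col 2 of R) = (-0.4330,0.2500,-0.8660)
R[1][2] = 0.2500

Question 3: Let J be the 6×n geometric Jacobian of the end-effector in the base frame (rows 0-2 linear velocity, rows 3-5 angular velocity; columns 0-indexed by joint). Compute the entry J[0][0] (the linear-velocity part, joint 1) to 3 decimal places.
axis z_0 = ẑ; lever o_n−o_0 = (-0.5981,-1.9641,-2.0000)
cross product → J_v[:, 0] = (1.9641,-0.5981,0.0000)
J_ω[:, 0] = z_0
entry J[0][0] = 1.9641

1.964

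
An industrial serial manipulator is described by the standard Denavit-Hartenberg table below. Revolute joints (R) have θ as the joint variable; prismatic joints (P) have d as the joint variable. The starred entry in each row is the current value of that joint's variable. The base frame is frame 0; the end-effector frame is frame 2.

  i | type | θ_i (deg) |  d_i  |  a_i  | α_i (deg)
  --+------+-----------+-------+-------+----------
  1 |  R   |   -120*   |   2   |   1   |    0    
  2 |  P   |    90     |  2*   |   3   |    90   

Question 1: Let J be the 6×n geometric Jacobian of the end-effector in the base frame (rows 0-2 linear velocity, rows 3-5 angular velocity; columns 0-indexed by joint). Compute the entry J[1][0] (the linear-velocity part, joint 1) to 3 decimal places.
axis z_0 = ẑ; lever o_n−o_0 = (2.0981,-2.3660,4.0000)
cross product → J_v[:, 0] = (2.3660,2.0981,-0.0000)
J_ω[:, 0] = z_0
entry J[1][0] = 2.0981

2.098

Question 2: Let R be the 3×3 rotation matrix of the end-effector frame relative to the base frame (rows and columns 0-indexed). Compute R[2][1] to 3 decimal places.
End-effector y-axis (col 1 of R) = (0.0000,0.0000,1.0000)
R[2][1] = 1.0000

1.000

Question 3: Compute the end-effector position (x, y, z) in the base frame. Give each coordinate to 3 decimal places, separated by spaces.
2.098 -2.366 4.000

after link 1: o_1 = (-0.5000, -0.8660, 2.0000)
after link 2: o_2 = (2.0981, -2.3660, 4.0000)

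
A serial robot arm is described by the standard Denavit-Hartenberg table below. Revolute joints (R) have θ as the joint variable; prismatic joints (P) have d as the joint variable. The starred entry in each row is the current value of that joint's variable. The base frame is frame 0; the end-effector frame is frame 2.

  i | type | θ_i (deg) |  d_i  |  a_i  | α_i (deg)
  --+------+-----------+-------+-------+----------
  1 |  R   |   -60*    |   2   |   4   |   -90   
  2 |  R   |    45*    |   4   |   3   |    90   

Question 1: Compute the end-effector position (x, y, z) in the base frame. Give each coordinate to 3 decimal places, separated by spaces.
after link 1: o_1 = (2.0000, -3.4641, 2.0000)
after link 2: o_2 = (6.5248, -3.3012, -0.1213)

6.525 -3.301 -0.121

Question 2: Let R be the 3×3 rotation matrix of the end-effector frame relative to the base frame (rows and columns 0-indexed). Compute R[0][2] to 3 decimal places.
End-effector z-axis (col 2 of R) = (0.3536,-0.6124,0.7071)
R[0][2] = 0.3536

0.354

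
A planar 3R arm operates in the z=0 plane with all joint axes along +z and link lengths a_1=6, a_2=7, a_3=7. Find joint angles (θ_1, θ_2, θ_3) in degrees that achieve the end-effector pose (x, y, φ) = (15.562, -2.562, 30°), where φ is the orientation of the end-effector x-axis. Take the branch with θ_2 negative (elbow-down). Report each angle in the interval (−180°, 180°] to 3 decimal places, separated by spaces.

wrist centre = target − a_3·(cos φ, sin φ) = (9.4998, -6.0620)
cos θ_2 = (126.9945−6²−7²)/(2·6·7) = 0.4999; θ_2 = -60.0044° (elbow-down)
β = atan2(-6.0620,9.4998) = -32.5426°; ψ = atan2(-6.0624,9.4995) = -32.5453°
θ_1 = β − ψ = 0.0027°
θ_3 = φ − θ_1 − θ_2 = 90.0017° (wrapped to (-180°,180°])

0.003 -60.004 90.002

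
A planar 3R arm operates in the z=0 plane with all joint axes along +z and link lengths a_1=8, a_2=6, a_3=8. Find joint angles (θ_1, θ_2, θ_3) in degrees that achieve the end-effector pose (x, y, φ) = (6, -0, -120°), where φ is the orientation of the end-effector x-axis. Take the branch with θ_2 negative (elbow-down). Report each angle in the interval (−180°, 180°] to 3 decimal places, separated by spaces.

wrist centre = target − a_3·(cos φ, sin φ) = (10.0000, 6.9282)
cos θ_2 = (148.0000−8²−6²)/(2·8·6) = 0.5000; θ_2 = -60.0000° (elbow-down)
β = atan2(6.9282,10.0000) = 34.7150°; ψ = atan2(-5.1962,11.0000) = -25.2850°
θ_1 = β − ψ = 60.0000°
θ_3 = φ − θ_1 − θ_2 = -120.0000° (wrapped to (-180°,180°])

60.000 -60.000 -120.000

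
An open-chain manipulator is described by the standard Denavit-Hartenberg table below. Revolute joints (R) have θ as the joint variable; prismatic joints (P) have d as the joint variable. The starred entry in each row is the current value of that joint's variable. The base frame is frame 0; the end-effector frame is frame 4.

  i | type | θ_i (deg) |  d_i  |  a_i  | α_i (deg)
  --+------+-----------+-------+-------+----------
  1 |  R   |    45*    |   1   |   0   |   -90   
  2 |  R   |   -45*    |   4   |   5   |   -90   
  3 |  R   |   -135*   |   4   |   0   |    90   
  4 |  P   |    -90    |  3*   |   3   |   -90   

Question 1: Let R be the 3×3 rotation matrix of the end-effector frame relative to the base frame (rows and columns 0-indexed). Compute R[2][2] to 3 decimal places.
End-effector z-axis (col 2 of R) = (-0.8536,0.1464,-0.5000)
R[2][2] = -0.5000

-0.500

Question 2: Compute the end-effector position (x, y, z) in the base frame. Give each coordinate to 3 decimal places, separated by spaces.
0.611 3.268 2.328

after link 1: o_1 = (0.0000, 0.0000, 1.0000)
after link 2: o_2 = (-0.3284, 5.3284, 4.5355)
after link 3: o_3 = (1.6716, 7.3284, 1.7071)
after link 4: o_4 = (0.6109, 3.2678, 2.3284)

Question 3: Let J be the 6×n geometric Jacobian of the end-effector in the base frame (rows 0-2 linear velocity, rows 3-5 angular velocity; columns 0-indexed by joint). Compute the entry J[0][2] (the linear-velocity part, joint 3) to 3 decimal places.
-2.561

axis z_2 = (0.5000,0.5000,-0.7071); lever o_n−o_2 = (0.9393,-2.0607,-2.2071)
cross product → J_v[:, 2] = (-2.5607,0.4393,-1.5000)
J_ω[:, 2] = z_2
entry J[0][2] = -2.5607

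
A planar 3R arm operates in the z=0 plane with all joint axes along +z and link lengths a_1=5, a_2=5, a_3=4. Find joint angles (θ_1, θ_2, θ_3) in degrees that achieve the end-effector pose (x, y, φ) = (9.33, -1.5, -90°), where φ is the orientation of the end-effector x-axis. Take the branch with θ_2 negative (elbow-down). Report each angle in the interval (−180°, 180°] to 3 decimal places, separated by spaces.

wrist centre = target − a_3·(cos φ, sin φ) = (9.3300, 2.5000)
cos θ_2 = (93.2989−5²−5²)/(2·5·5) = 0.8660; θ_2 = -30.0054° (elbow-down)
β = atan2(2.5000,9.3300) = 15.0002°; ψ = atan2(-2.5004,9.3299) = -15.0027°
θ_1 = β − ψ = 30.0029°
θ_3 = φ − θ_1 − θ_2 = -89.9975° (wrapped to (-180°,180°])

30.003 -30.005 -89.997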